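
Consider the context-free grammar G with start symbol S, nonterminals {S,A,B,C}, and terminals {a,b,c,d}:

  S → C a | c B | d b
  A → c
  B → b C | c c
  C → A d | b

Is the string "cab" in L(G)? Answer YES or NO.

Convert to CNF:
  S -> C T3 | T1 B | T2 T0
  A -> c
  B -> T0 C | T1 T1
  C -> A T2 | b
  T0 -> b
  T1 -> c
  T2 -> d
  T3 -> a

Fill CYK table bottom-up:
  [0..0]={A,T1}  "c"  orig:{A}
  [1..1]={T3}  "a"  orig:{}
  [2..2]={C,T0}  "b"  orig:{C}
  [0..1]=∅  "ca"
  [1..2]=∅  "ab"
  [0..2]=∅  "cab"

S ∉ T[0,2] ⇒ NO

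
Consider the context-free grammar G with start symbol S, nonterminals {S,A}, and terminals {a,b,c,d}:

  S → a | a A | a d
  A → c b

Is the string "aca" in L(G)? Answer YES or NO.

CNF form of G:
  S -> T2 A | T2 T3 | a
  A -> T0 T1
  T0 -> c
  T1 -> b
  T2 -> a
  T3 -> d

CYK table (by increasing span):
  T[0,0] 'a' = {S,T2}  orig:{S}
  T[1,1] 'c' = {T0}  orig:{}
  T[2,2] 'a' = {S,T2}  orig:{S}
  T[0,1] 'ac' = ∅
  T[1,2] 'ca' = ∅
  T[0,2] 'aca' = ∅

S ∉ T[0,2] ⇒ NO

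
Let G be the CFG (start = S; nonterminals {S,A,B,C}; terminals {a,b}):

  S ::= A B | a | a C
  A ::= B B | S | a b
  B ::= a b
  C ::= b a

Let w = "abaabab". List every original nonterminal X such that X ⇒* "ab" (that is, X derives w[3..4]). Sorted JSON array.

Convert to CNF:
  S -> A B | T0 C | a
  A -> A B | B B | T0 C | T0 T1 | a
  B -> T0 T1
  C -> T1 T0
  T0 -> a
  T1 -> b

CYK table (by increasing span) (cells [i..j] with 3 ≤ i ≤ j ≤ 4 only):
  T[3,3] 'a' = {A,S,T0}  orig:{A,S}
  T[4,4] 'b' = {T1}  orig:{}
  T[3,4] 'ab' = {A,B}

Original NTs in T[3,4] deriving "ab": ["A", "B"]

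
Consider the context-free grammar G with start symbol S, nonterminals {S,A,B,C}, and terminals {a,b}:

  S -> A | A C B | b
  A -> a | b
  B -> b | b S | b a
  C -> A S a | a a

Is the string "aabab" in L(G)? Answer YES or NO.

Convert to CNF:
  S -> A X3 | a | b
  A -> a | b
  B -> T0 S | T0 T1 | b
  C -> A X2 | T1 T1
  T0 -> b
  T1 -> a
  X2 -> S T1
  X3 -> C B

CYK table (by increasing span):
  cell(0,0) a: {A,S,T1}  orig:{A,S}
  cell(1,1) a: {A,S,T1}  orig:{A,S}
  cell(2,2) b: {A,B,S,T0}  orig:{A,B,S}
  cell(3,3) a: {A,S,T1}  orig:{A,S}
  cell(4,4) b: {A,B,S,T0}  orig:{A,B,S}
  cell(0,1) aa: {C,X2}  orig:{C}
  cell(1,2) ab: ∅
  cell(2,3) ba: {B,X2}  orig:{B}
  cell(3,4) ab: ∅
  cell(0,2) aab: {X3}  orig:{}
  cell(1,3) aba: {C}
  cell(2,4) bab: ∅
  cell(0,3) aaba: {X3}  orig:{}
  cell(1,4) abab: {X3}  orig:{}
  cell(0,4) aabab: {S}

S ∈ T[0,4] ⇒ YES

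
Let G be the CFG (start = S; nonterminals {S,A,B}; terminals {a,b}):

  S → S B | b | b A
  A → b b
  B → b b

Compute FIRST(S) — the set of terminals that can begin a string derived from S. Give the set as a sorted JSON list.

FIRST iteration:
pass 1:
  A via A→b b: +{b}
  B via B→b b: +{b}
  S via S→b: +{b}
  S: {b}  A: {b}  B: {b}
pass 2: — fixpoint
  S: {b}  A: {b}  B: {b}

FIRST(S) = ["b"]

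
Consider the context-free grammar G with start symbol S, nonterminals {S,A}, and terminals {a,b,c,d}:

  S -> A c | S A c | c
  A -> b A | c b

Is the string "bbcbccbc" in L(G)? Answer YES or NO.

Convert to CNF:
  S -> A T1 | S X2 | c
  A -> T0 A | T1 T0
  T0 -> b
  T1 -> c
  X2 -> A T1

CYK fill:
  T[0,0] 'b' = {T0}  orig:{}
  T[1,1] 'b' = {T0}  orig:{}
  T[2,2] 'c' = {S,T1}  orig:{S}
  T[3,3] 'b' = {T0}  orig:{}
  T[4,4] 'c' = {S,T1}  orig:{S}
  T[5,5] 'c' = {S,T1}  orig:{S}
  T[6,6] 'b' = {T0}  orig:{}
  T[7,7] 'c' = {S,T1}  orig:{S}
  T[0,1] 'bb' = ∅
  T[1,2] 'bc' = ∅
  T[2,3] 'cb' = {A}
  T[3,4] 'bc' = ∅
  T[4,5] 'cc' = ∅
  T[5,6] 'cb' = {A}
  T[6,7] 'bc' = ∅
  T[0,2] 'bbc' = ∅
  T[1,3] 'bcb' = {A}
  T[2,4] 'cbc' = {S,X2}  orig:{S}
  T[3,5] 'bcc' = ∅
  T[4,6] 'ccb' = ∅
  T[5,7] 'cbc' = {S,X2}  orig:{S}
  T[0,3] 'bbcb' = {A}
  T[1,4] 'bcbc' = {S,X2}  orig:{S}
  T[2,5] 'cbcc' = ∅
  T[3,6] 'bccb' = ∅
  T[4,7] 'ccbc' = {S}
  T[0,4] 'bbcbc' = {S,X2}  orig:{S}
  T[1,5] 'bcbcc' = ∅
  T[2,6] 'cbccb' = ∅
  T[3,7] 'bccbc' = ∅
  T[0,5] 'bbcbcc' = ∅
  T[1,6] 'bcbccb' = ∅
  T[2,7] 'cbccbc' = {S}
  T[0,6] 'bbcbccb' = ∅
  T[1,7] 'bcbccbc' = {S}
  T[0,7] 'bbcbccbc' = {S}

S ∈ T[0,7] ⇒ YES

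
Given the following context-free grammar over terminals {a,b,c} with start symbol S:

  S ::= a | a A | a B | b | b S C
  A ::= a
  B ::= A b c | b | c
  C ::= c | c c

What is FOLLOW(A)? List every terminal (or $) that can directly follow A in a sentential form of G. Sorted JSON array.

Compute FIRST by fixpoint:
[1]
  A via A→a: +{a}
  B via B→A b c: +{a}
  B via B→b: +{b}
  B via B→c: +{c}
  C via C→c: +{c}
  S via S→a: +{a}
  S via S→b: +{b}
  FIRST(S)={a,b}  FIRST(A)={a}  FIRST(B)={a,b,c}  FIRST(C)={c}
[2] (no change)
  FIRST(S)={a,b}  FIRST(A)={a}  FIRST(B)={a,b,c}  FIRST(C)={c}

FOLLOW sets:
initialize: $ ∈ FOLLOW(S)
pass 1:
  B→A b c: FOLLOW(A) ⊇ FIRST(b) = {b}; new: +{b}
  S→a A: FOLLOW(A) ⊇ FOLLOW(S) ⊇ {$}; new: +{$}
  S→a B: FOLLOW(B) ⊇ FOLLOW(S) ⊇ {$}; new: +{$}
  S→b S C: FOLLOW(S) ⊇ FIRST(C) = {c}; new: +{c}
  S→b S C: FOLLOW(C) ⊇ FOLLOW(S) ⊇ {$,c}; new: +{$,c}
  FOLLOW[S]={$,c}  FOLLOW[A]={$,b}  FOLLOW[B]={$}  FOLLOW[C]={$,c}
pass 2:
  S→a A: FOLLOW(A) ⊇ FOLLOW(S) ⊇ {$,c}; new: +{c}
  S→a B: FOLLOW(B) ⊇ FOLLOW(S) ⊇ {$,c}; new: +{c}
  FOLLOW[S]={$,c}  FOLLOW[A]={$,b,c}  FOLLOW[B]={$,c}  FOLLOW[C]={$,c}
pass 3: (stable)
  FOLLOW[S]={$,c}  FOLLOW[A]={$,b,c}  FOLLOW[B]={$,c}  FOLLOW[C]={$,c}

FOLLOW(A) = ["$", "b", "c"]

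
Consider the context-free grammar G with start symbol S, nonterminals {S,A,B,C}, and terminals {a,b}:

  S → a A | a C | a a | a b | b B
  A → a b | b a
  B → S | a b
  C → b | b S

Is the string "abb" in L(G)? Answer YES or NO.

CNF form of G:
  S -> T0 A | T0 C | T0 T0 | T0 T1 | T1 B
  A -> T0 T1 | T1 T0
  B -> T0 A | T0 C | T0 T0 | T0 T1 | T1 B
  C -> T1 S | b
  T0 -> a
  T1 -> b

CYK table (by increasing span):
  [0..0]={T0}  "a"  orig:{}
  [1..1]={C,T1}  "b"  orig:{C}
  [2..2]={C,T1}  "b"  orig:{C}
  [0..1]={A,B,S}  "ab"
  [1..2]=∅  "bb"
  [0..2]=∅  "abb"

S ∉ T[0,2] ⇒ NO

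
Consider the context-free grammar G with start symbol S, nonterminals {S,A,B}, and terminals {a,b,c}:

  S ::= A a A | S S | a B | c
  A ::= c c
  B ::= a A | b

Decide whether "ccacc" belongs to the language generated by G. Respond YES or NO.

Convert to CNF:
  S -> A X2 | S S | T1 B | c
  A -> T0 T0
  B -> T1 A | b
  T0 -> c
  T1 -> a
  X2 -> T1 A

CYK fill:
  cell(0,0) c: {S,T0}  orig:{S}
  cell(1,1) c: {S,T0}  orig:{S}
  cell(2,2) a: {T1}  orig:{}
  cell(3,3) c: {S,T0}  orig:{S}
  cell(4,4) c: {S,T0}  orig:{S}
  cell(0,1) cc: {A,S}
  cell(1,2) ca: ∅
  cell(2,3) ac: ∅
  cell(3,4) cc: {A,S}
  cell(0,2) cca: ∅
  cell(1,3) cac: ∅
  cell(2,4) acc: {B,X2}  orig:{B}
  cell(0,3) ccac: ∅
  cell(1,4) cacc: ∅
  cell(0,4) ccacc: {S}

S ∈ T[0,4] ⇒ YES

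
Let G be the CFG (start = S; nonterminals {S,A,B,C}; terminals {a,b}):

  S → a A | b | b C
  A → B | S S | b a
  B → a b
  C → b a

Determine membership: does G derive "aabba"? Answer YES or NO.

CNF form of G:
  S -> T0 A | T1 C | b
  A -> S S | T0 T1 | T1 T0
  B -> T0 T1
  C -> T1 T0
  T0 -> a
  T1 -> b

CYK fill:
  T[0,0] 'a' = {T0}  orig:{}
  T[1,1] 'a' = {T0}  orig:{}
  T[2,2] 'b' = {S,T1}  orig:{S}
  T[3,3] 'b' = {S,T1}  orig:{S}
  T[4,4] 'a' = {T0}  orig:{}
  T[0,1] 'aa' = ∅
  T[1,2] 'ab' = {A,B}
  T[2,3] 'bb' = {A}
  T[3,4] 'ba' = {A,C}
  T[0,2] 'aab' = {S}
  T[1,3] 'abb' = {S}
  T[2,4] 'bba' = {S}
  T[0,3] 'aabb' = {A}
  T[1,4] 'abba' = ∅
  T[0,4] 'aabba' = ∅

S ∉ T[0,4] ⇒ NO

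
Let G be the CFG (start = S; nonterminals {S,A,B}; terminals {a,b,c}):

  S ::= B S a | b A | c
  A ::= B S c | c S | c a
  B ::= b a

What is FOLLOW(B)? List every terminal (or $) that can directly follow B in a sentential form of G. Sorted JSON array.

FIRST sets, iterate to fixpoint:
iter 1:
  A via A→c S: +{c}
  B via B→b a: +{b}
  S via S→B S a: +{b}
  S via S→c: +{c}
  S: {b,c}  A: {c}  B: {b}
iter 2:
  A via A→B S c: +{b}
  S: {b,c}  A: {b,c}  B: {b}
iter 3: (no change)
  S: {b,c}  A: {b,c}  B: {b}

FOLLOW iteration:
seed FOLLOW(S) with $
round 1:
  A→B S c: FOLLOW(B) ⊇ FIRST(S) = {b,c}; new: +{b,c}
  A→B S c: FOLLOW(S) ⊇ FIRST(c) = {c}; new: +{c}
  S→B S a: FOLLOW(S) ⊇ FIRST(a) = {a}; new: +{a}
  S→b A: FOLLOW(A) ⊇ FOLLOW(S) ⊇ {$,a,c}; new: +{$,a,c}
  FOLLOW(S)={$,a,c}  FOLLOW(A)={$,a,c}  FOLLOW(B)={b,c}
round 2: done
  FOLLOW(S)={$,a,c}  FOLLOW(A)={$,a,c}  FOLLOW(B)={b,c}

FOLLOW(B) = ["b", "c"]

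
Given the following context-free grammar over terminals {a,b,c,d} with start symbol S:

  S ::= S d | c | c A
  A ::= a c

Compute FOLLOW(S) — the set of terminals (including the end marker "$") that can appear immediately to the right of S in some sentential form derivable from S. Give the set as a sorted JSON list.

Compute FIRST by fixpoint:
round 1:
  A via A→a c: +{a}
  S via S→c: +{c}
  FIRST[S]={c}  FIRST[A]={a}
round 2: — fixpoint
  FIRST[S]={c}  FIRST[A]={a}

Compute FOLLOW by fixpoint:
initialize: $ ∈ FOLLOW(S)
round 1:
  S→S d: FOLLOW(S) ⊇ FIRST(d) = {d}; new: +{d}
  S→c A: FOLLOW(A) ⊇ FOLLOW(S) ⊇ {$,d}; new: +{$,d}
  FOLLOW(S)={$,d}  FOLLOW(A)={$,d}
round 2: — fixpoint
  FOLLOW(S)={$,d}  FOLLOW(A)={$,d}

FOLLOW(S) = ["$", "d"]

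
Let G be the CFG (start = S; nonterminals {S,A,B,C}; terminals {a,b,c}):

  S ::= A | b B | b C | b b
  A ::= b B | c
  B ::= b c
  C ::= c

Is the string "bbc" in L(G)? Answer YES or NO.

Convert to CNF:
  S -> T0 B | T0 C | T0 T0 | c
  A -> T0 B | c
  B -> T0 T1
  C -> c
  T0 -> b
  T1 -> c

CYK table (by increasing span):
  [0..0]={T0}  "b"  orig:{}
  [1..1]={T0}  "b"  orig:{}
  [2..2]={A,C,S,T1}  "c"  orig:{A,C,S}
  [0..1]={S}  "bb"
  [1..2]={B,S}  "bc"
  [0..2]={A,S}  "bbc"

S ∈ T[0,2] ⇒ YES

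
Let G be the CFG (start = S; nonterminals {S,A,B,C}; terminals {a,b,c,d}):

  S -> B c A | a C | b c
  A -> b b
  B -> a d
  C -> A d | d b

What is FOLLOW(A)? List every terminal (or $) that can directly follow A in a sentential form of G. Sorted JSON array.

FIRST sets, iterate to fixpoint:
round 1:
  A via A→b b: +{b}
  B via B→a d: +{a}
  C via C→A d: +{b}
  C via C→d b: +{d}
  S via S→B c A: +{a}
  S via S→b c: +{b}
  FIRST[S]={a,b}  FIRST[A]={b}  FIRST[B]={a}  FIRST[C]={b,d}
round 2: done
  FIRST[S]={a,b}  FIRST[A]={b}  FIRST[B]={a}  FIRST[C]={b,d}

FOLLOW sets:
FOLLOW(S) := {$}
iter 1:
  C→A d: FOLLOW(A) ⊇ FIRST(d) = {d}; new: +{d}
  S→B c A: FOLLOW(B) ⊇ FIRST(c) = {c}; new: +{c}
  S→B c A: FOLLOW(A) ⊇ FOLLOW(S) ⊇ {$}; new: +{$}
  S→a C: FOLLOW(C) ⊇ FOLLOW(S) ⊇ {$}; new: +{$}
  S: {$}  A: {$,d}  B: {c}  C: {$}
iter 2: — fixpoint
  S: {$}  A: {$,d}  B: {c}  C: {$}

FOLLOW(A) = ["$", "d"]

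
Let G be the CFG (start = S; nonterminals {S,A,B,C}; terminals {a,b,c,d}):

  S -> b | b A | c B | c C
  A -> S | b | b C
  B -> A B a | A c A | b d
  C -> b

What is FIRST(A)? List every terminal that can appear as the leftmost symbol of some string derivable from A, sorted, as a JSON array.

FIRST sets, iterate to fixpoint:
[1]
  A via A→b: +{b}
  B via B→A B a: +{b}
  C via C→b: +{b}
  S via S→b: +{b}
  S via S→c B: +{c}
  S: {b,c}  A: {b}  B: {b}  C: {b}
[2]
  A via A→S: +{c}
  B via B→A B a: +{c}
  S: {b,c}  A: {b,c}  B: {b,c}  C: {b}
[3] (stable)
  S: {b,c}  A: {b,c}  B: {b,c}  C: {b}

FIRST(A) = ["b", "c"]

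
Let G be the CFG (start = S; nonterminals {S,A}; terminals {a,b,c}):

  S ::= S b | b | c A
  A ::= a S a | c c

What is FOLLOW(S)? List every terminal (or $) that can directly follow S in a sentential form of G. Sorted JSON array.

FIRST sets, iterate to fixpoint:
round 1:
  A via A→a S a: +{a}
  A via A→c c: +{c}
  S via S→b: +{b}
  S via S→c A: +{c}
  S: {b,c}  A: {a,c}
round 2: done
  S: {b,c}  A: {a,c}

Compute FOLLOW by fixpoint:
seed FOLLOW(S) with $
iter 1:
  A→a S a: FOLLOW(S) ⊇ FIRST(a) = {a}; new: +{a}
  S→S b: FOLLOW(S) ⊇ FIRST(b) = {b}; new: +{b}
  S→c A: FOLLOW(A) ⊇ FOLLOW(S) ⊇ {$,a,b}; new: +{$,a,b}
  S: {$,a,b}  A: {$,a,b}
iter 2: (no change)
  S: {$,a,b}  A: {$,a,b}

FOLLOW(S) = ["$", "a", "b"]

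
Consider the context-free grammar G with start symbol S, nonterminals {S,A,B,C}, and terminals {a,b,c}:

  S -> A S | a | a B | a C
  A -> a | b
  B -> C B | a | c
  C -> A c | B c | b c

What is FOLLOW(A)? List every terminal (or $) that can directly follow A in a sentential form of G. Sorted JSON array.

FIRST iteration:
round 1:
  A via A→a: +{a}
  A via A→b: +{b}
  B via B→a: +{a}
  B via B→c: +{c}
  C via C→A c: +{a,b}
  C via C→B c: +{c}
  S via S→A S: +{a,b}
  FIRST(S)={a,b}  FIRST(A)={a,b}  FIRST(B)={a,c}  FIRST(C)={a,b,c}
round 2:
  B via B→C B: +{b}
  FIRST(S)={a,b}  FIRST(A)={a,b}  FIRST(B)={a,b,c}  FIRST(C)={a,b,c}
round 3: (no change)
  FIRST(S)={a,b}  FIRST(A)={a,b}  FIRST(B)={a,b,c}  FIRST(C)={a,b,c}

FOLLOW iteration:
initialize: $ ∈ FOLLOW(S)
[1]
  B→C B: FOLLOW(C) ⊇ FIRST(B) = {a,b,c}; new: +{a,b,c}
  C→A c: FOLLOW(A) ⊇ FIRST(c) = {c}; new: +{c}
  C→B c: FOLLOW(B) ⊇ FIRST(c) = {c}; new: +{c}
  S→A S: FOLLOW(A) ⊇ FIRST(S) = {a,b}; new: +{a,b}
  S→a B: FOLLOW(B) ⊇ FOLLOW(S) ⊇ {$}; new: +{$}
  S→a C: FOLLOW(C) ⊇ FOLLOW(S) ⊇ {$}; new: +{$}
  S: {$}  A: {a,b,c}  B: {$,c}  C: {$,a,b,c}
[2] — fixpoint
  S: {$}  A: {a,b,c}  B: {$,c}  C: {$,a,b,c}

FOLLOW(A) = ["a", "b", "c"]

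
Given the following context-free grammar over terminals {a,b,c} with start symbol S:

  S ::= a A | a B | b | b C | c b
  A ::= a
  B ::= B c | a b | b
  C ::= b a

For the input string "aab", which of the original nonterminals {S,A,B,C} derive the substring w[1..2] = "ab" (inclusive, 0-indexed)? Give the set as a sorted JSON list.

Convert to CNF:
  S -> T0 T2 | T1 A | T1 B | T2 C | b
  A -> a
  B -> B T0 | T1 T2 | b
  C -> T2 T1
  T0 -> c
  T1 -> a
  T2 -> b

CYK table (by increasing span) — only the sub-triangle for w[1..2]:
  T[1,1] 'a' = {A,T1}  orig:{A}
  T[2,2] 'b' = {B,S,T2}  orig:{B,S}
  T[1,2] 'ab' = {B,S}

Original NTs in T[1,2] deriving "ab": ["B", "S"]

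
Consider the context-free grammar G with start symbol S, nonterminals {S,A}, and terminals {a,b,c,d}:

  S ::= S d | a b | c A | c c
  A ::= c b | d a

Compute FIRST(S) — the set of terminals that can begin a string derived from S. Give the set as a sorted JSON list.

Compute FIRST by fixpoint:
iter 1:
  A via A→c b: +{c}
  A via A→d a: +{d}
  S via S→a b: +{a}
  S via S→c A: +{c}
  FIRST(S)={a,c}  FIRST(A)={c,d}
iter 2: (stable)
  FIRST(S)={a,c}  FIRST(A)={c,d}

FIRST(S) = ["a", "c"]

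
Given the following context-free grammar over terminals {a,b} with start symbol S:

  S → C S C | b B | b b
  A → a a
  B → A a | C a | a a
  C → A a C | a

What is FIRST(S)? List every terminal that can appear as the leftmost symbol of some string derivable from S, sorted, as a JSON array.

FIRST sets, iterate to fixpoint:
iter 1:
  A via A→a a: +{a}
  B via B→A a: +{a}
  C via C→A a C: +{a}
  S via S→C S C: +{a}
  S via S→b B: +{b}
  FIRST(S)={a,b}  FIRST(A)={a}  FIRST(B)={a}  FIRST(C)={a}
iter 2: (no change)
  FIRST(S)={a,b}  FIRST(A)={a}  FIRST(B)={a}  FIRST(C)={a}

FIRST(S) = ["a", "b"]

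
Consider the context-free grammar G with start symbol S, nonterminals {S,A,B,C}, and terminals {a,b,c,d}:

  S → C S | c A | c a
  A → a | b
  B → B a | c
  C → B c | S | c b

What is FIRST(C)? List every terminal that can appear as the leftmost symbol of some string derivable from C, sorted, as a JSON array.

Compute FIRST by fixpoint:
pass 1:
  A via A→a: +{a}
  A via A→b: +{b}
  B via B→c: +{c}
  C via C→B c: +{c}
  S via S→C S: +{c}
  S: {c}  A: {a,b}  B: {c}  C: {c}
pass 2: (no change)
  S: {c}  A: {a,b}  B: {c}  C: {c}

FIRST(C) = ["c"]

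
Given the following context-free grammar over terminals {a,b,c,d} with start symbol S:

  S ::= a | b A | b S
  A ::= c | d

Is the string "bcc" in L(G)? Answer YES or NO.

Convert to CNF:
  S -> T0 A | T0 S | a
  A -> c | d
  T0 -> b

Fill CYK table bottom-up:
  T[0,0] 'b' = {T0}  orig:{}
  T[1,1] 'c' = {A}
  T[2,2] 'c' = {A}
  T[0,1] 'bc' = {S}
  T[1,2] 'cc' = ∅
  T[0,2] 'bcc' = ∅

S ∉ T[0,2] ⇒ NO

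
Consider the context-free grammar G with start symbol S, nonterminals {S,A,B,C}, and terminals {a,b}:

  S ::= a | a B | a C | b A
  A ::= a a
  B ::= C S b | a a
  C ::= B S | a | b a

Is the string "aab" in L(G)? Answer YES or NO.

Convert to CNF:
  S -> T0 B | T0 C | T1 A | a
  A -> T0 T0
  B -> C X2 | T0 T0
  C -> B S | T1 T0 | a
  T0 -> a
  T1 -> b
  X2 -> S T1

CYK table (by increasing span):
  [0..0]={C,S,T0}  "a"  orig:{C,S}
  [1..1]={C,S,T0}  "a"  orig:{C,S}
  [2..2]={T1}  "b"  orig:{}
  [0..1]={A,B,S}  "aa"
  [1..2]={X2}  "ab"  orig:{}
  [0..2]={B,X2}  "aab"  orig:{B}

S ∉ T[0,2] ⇒ NO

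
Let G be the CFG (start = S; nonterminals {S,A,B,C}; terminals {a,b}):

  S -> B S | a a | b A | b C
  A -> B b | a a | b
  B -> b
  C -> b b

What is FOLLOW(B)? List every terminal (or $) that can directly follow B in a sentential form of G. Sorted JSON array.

FIRST iteration:
pass 1:
  A via A→a a: +{a}
  A via A→b: +{b}
  B via B→b: +{b}
  C via C→b b: +{b}
  S via S→B S: +{b}
  S via S→a a: +{a}
  FIRST[S]={a,b}  FIRST[A]={a,b}  FIRST[B]={b}  FIRST[C]={b}
pass 2: — fixpoint
  FIRST[S]={a,b}  FIRST[A]={a,b}  FIRST[B]={b}  FIRST[C]={b}

FOLLOW iteration:
FOLLOW(S) := {$}
round 1:
  A→B b: FOLLOW(B) ⊇ FIRST(b) = {b}; new: +{b}
  S→B S: FOLLOW(B) ⊇ FIRST(S) = {a,b}; new: +{a}
  S→b A: FOLLOW(A) ⊇ FOLLOW(S) ⊇ {$}; new: +{$}
  S→b C: FOLLOW(C) ⊇ FOLLOW(S) ⊇ {$}; new: +{$}
  S: {$}  A: {$}  B: {a,b}  C: {$}
round 2: (no change)
  S: {$}  A: {$}  B: {a,b}  C: {$}

FOLLOW(B) = ["a", "b"]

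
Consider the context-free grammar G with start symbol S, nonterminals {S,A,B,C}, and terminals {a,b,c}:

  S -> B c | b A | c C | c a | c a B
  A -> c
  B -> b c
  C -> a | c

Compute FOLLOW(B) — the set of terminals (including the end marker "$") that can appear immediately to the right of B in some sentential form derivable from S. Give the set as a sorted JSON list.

FIRST iteration:
pass 1:
  A via A→c: +{c}
  B via B→b c: +{b}
  C via C→a: +{a}
  C via C→c: +{c}
  S via S→B c: +{b}
  S via S→c C: +{c}
  FIRST[S]={b,c}  FIRST[A]={c}  FIRST[B]={b}  FIRST[C]={a,c}
pass 2: — fixpoint
  FIRST[S]={b,c}  FIRST[A]={c}  FIRST[B]={b}  FIRST[C]={a,c}

Compute FOLLOW by fixpoint:
initialize: $ ∈ FOLLOW(S)
[1]
  S→B c: FOLLOW(B) ⊇ FIRST(c) = {c}; new: +{c}
  S→b A: FOLLOW(A) ⊇ FOLLOW(S) ⊇ {$}; new: +{$}
  S→c C: FOLLOW(C) ⊇ FOLLOW(S) ⊇ {$}; new: +{$}
  S→c a B: FOLLOW(B) ⊇ FOLLOW(S) ⊇ {$}; new: +{$}
  S: {$}  A: {$}  B: {$,c}  C: {$}
[2] (stable)
  S: {$}  A: {$}  B: {$,c}  C: {$}

FOLLOW(B) = ["$", "c"]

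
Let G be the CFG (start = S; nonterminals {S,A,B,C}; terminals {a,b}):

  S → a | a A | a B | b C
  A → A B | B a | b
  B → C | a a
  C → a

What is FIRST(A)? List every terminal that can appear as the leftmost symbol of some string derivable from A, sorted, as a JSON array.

FIRST iteration:
[1]
  A via A→b: +{b}
  B via B→a a: +{a}
  C via C→a: +{a}
  S via S→a: +{a}
  S via S→b C: +{b}
  S: {a,b}  A: {b}  B: {a}  C: {a}
[2]
  A via A→B a: +{a}
  S: {a,b}  A: {a,b}  B: {a}  C: {a}
[3] — fixpoint
  S: {a,b}  A: {a,b}  B: {a}  C: {a}

FIRST(A) = ["a", "b"]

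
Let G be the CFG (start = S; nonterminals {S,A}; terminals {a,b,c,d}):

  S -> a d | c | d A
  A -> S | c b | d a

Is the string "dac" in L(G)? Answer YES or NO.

Convert to CNF:
  S -> T0 T1 | T1 A | c
  A -> T0 T1 | T1 A | T1 T0 | T2 T3 | c
  T0 -> a
  T1 -> d
  T2 -> c
  T3 -> b

CYK table (by increasing span):
  [0..0]={T1}  "d"  orig:{}
  [1..1]={T0}  "a"  orig:{}
  [2..2]={A,S,T2}  "c"  orig:{A,S}
  [0..1]={A}  "da"
  [1..2]=∅  "ac"
  [0..2]=∅  "dac"

S ∉ T[0,2] ⇒ NO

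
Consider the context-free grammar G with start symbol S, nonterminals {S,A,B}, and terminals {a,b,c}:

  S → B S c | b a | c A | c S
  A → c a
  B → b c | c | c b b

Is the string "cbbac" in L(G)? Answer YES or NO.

CNF form of G:
  S -> B X4 | T0 A | T0 S | T2 T1
  A -> T0 T1
  B -> T0 X3 | T2 T0 | c
  T0 -> c
  T1 -> a
  T2 -> b
  X3 -> T2 T2
  X4 -> S T0

CYK fill:
  cell(0,0) c: {B,T0}  orig:{B}
  cell(1,1) b: {T2}  orig:{}
  cell(2,2) b: {T2}  orig:{}
  cell(3,3) a: {T1}  orig:{}
  cell(4,4) c: {B,T0}  orig:{B}
  cell(0,1) cb: ∅
  cell(1,2) bb: {X3}  orig:{}
  cell(2,3) ba: {S}
  cell(3,4) ac: ∅
  cell(0,2) cbb: {B}
  cell(1,3) bba: ∅
  cell(2,4) bac: {X4}  orig:{}
  cell(0,3) cbba: ∅
  cell(1,4) bbac: ∅
  cell(0,4) cbbac: ∅

S ∉ T[0,4] ⇒ NO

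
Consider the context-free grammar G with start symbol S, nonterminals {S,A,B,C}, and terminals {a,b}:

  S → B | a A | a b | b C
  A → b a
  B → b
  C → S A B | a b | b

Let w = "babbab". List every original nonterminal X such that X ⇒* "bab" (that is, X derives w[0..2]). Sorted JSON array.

Convert to CNF:
  S -> T0 C | T1 A | T1 T0 | b
  A -> T0 T1
  B -> b
  C -> S X2 | T1 T0 | b
  T0 -> b
  T1 -> a
  X2 -> A B

CYK fill (cells [i..j] with 0 ≤ i ≤ j ≤ 2 only):
  [0..0]={B,C,S,T0}  "b"  orig:{B,C,S}
  [1..1]={T1}  "a"  orig:{}
  [2..2]={B,C,S,T0}  "b"  orig:{B,C,S}
  [0..1]={A}  "ba"
  [1..2]={C,S}  "ab"
  [0..2]={S,X2}  "bab"  orig:{S}

Original NTs in T[0,2] deriving "bab": ["S"]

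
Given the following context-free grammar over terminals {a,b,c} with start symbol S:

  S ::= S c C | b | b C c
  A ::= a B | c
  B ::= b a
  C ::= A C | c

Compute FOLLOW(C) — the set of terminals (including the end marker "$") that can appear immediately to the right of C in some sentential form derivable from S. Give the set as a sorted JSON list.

Compute FIRST by fixpoint:
round 1:
  A via A→a B: +{a}
  A via A→c: +{c}
  B via B→b a: +{b}
  C via C→A C: +{a,c}
  S via S→b: +{b}
  S: {b}  A: {a,c}  B: {b}  C: {a,c}
round 2: (stable)
  S: {b}  A: {a,c}  B: {b}  C: {a,c}

FOLLOW sets:
initialize: $ ∈ FOLLOW(S)
iter 1:
  C→A C: FOLLOW(A) ⊇ FIRST(C) = {a,c}; new: +{a,c}
  S→S c C: FOLLOW(S) ⊇ FIRST(c) = {c}; new: +{c}
  S→S c C: FOLLOW(C) ⊇ FOLLOW(S) ⊇ {$,c}; new: +{$,c}
  S: {$,c}  A: {a,c}  B: {}  C: {$,c}
iter 2:
  A→a B: FOLLOW(B) ⊇ FOLLOW(A) ⊇ {a,c}; new: +{a,c}
  S: {$,c}  A: {a,c}  B: {a,c}  C: {$,c}
iter 3: — fixpoint
  S: {$,c}  A: {a,c}  B: {a,c}  C: {$,c}

FOLLOW(C) = ["$", "c"]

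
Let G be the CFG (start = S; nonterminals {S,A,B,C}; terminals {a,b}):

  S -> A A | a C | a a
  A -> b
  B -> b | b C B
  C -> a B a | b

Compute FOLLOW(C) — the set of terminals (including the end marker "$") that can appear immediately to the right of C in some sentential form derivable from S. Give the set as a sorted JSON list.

Compute FIRST by fixpoint:
round 1:
  A via A→b: +{b}
  B via B→b: +{b}
  C via C→a B a: +{a}
  C via C→b: +{b}
  S via S→A A: +{b}
  S via S→a C: +{a}
  FIRST(S)={a,b}  FIRST(A)={b}  FIRST(B)={b}  FIRST(C)={a,b}
round 2: (stable)
  FIRST(S)={a,b}  FIRST(A)={b}  FIRST(B)={b}  FIRST(C)={a,b}

FOLLOW sets:
FOLLOW(S) := {$}
[1]
  B→b C B: FOLLOW(C) ⊇ FIRST(B) = {b}; new: +{b}
  C→a B a: FOLLOW(B) ⊇ FIRST(a) = {a}; new: +{a}
  S→A A: FOLLOW(A) ⊇ FIRST(A) = {b}; new: +{b}
  S→A A: FOLLOW(A) ⊇ FOLLOW(S) ⊇ {$}; new: +{$}
  S→a C: FOLLOW(C) ⊇ FOLLOW(S) ⊇ {$}; new: +{$}
  S: {$}  A: {$,b}  B: {a}  C: {$,b}
[2] (stable)
  S: {$}  A: {$,b}  B: {a}  C: {$,b}

FOLLOW(C) = ["$", "b"]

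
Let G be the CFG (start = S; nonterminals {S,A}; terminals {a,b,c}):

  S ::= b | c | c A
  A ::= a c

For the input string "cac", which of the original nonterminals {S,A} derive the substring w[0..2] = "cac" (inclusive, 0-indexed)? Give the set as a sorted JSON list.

Convert to CNF:
  S -> T1 A | b | c
  A -> T0 T1
  T0 -> a
  T1 -> c

CYK fill (cells [i..j] with 0 ≤ i ≤ j ≤ 2 only):
  T[0,0] 'c' = {S,T1}  orig:{S}
  T[1,1] 'a' = {T0}  orig:{}
  T[2,2] 'c' = {S,T1}  orig:{S}
  T[0,1] 'ca' = ∅
  T[1,2] 'ac' = {A}
  T[0,2] 'cac' = {S}

Original NTs in T[0,2] deriving "cac": ["S"]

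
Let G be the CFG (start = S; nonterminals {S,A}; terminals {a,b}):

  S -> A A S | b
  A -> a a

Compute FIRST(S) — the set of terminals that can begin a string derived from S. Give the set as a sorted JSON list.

FIRST iteration:
pass 1:
  A via A→a a: +{a}
  S via S→A A S: +{a}
  S via S→b: +{b}
  S: {a,b}  A: {a}
pass 2: — fixpoint
  S: {a,b}  A: {a}

FIRST(S) = ["a", "b"]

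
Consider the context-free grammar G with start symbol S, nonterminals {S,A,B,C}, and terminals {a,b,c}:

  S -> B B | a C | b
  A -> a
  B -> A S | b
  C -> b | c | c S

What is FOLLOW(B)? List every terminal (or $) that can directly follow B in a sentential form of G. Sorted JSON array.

FIRST sets, iterate to fixpoint:
[1]
  A via A→a: +{a}
  B via B→A S: +{a}
  B via B→b: +{b}
  C via C→b: +{b}
  C via C→c: +{c}
  S via S→B B: +{a,b}
  FIRST(S)={a,b}  FIRST(A)={a}  FIRST(B)={a,b}  FIRST(C)={b,c}
[2] done
  FIRST(S)={a,b}  FIRST(A)={a}  FIRST(B)={a,b}  FIRST(C)={b,c}

FOLLOW sets:
FOLLOW(S) := {$}
iter 1:
  B→A S: FOLLOW(A) ⊇ FIRST(S) = {a,b}; new: +{a,b}
  S→B B: FOLLOW(B) ⊇ FIRST(B) = {a,b}; new: +{a,b}
  S→B B: FOLLOW(B) ⊇ FOLLOW(S) ⊇ {$}; new: +{$}
  S→a C: FOLLOW(C) ⊇ FOLLOW(S) ⊇ {$}; new: +{$}
  FOLLOW[S]={$}  FOLLOW[A]={a,b}  FOLLOW[B]={$,a,b}  FOLLOW[C]={$}
iter 2:
  B→A S: FOLLOW(S) ⊇ FOLLOW(B) ⊇ {$,a,b}; new: +{a,b}
  S→a C: FOLLOW(C) ⊇ FOLLOW(S) ⊇ {$,a,b}; new: +{a,b}
  FOLLOW[S]={$,a,b}  FOLLOW[A]={a,b}  FOLLOW[B]={$,a,b}  FOLLOW[C]={$,a,b}
iter 3: — fixpoint
  FOLLOW[S]={$,a,b}  FOLLOW[A]={a,b}  FOLLOW[B]={$,a,b}  FOLLOW[C]={$,a,b}

FOLLOW(B) = ["$", "a", "b"]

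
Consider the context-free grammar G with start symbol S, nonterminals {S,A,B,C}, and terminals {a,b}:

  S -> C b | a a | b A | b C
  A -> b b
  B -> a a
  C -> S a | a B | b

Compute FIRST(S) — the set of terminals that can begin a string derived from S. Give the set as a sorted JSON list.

Compute FIRST by fixpoint:
round 1:
  A via A→b b: +{b}
  B via B→a a: +{a}
  C via C→a B: +{a}
  C via C→b: +{b}
  S via S→C b: +{a,b}
  FIRST[S]={a,b}  FIRST[A]={b}  FIRST[B]={a}  FIRST[C]={a,b}
round 2: — fixpoint
  FIRST[S]={a,b}  FIRST[A]={b}  FIRST[B]={a}  FIRST[C]={a,b}

FIRST(S) = ["a", "b"]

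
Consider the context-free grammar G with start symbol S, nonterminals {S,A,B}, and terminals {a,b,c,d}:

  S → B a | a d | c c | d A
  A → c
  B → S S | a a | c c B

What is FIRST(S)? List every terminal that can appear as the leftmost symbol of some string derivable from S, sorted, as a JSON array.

FIRST sets, iterate to fixpoint:
round 1:
  A via A→c: +{c}
  B via B→a a: +{a}
  B via B→c c B: +{c}
  S via S→B a: +{a,c}
  S via S→d A: +{d}
  FIRST[S]={a,c,d}  FIRST[A]={c}  FIRST[B]={a,c}
round 2:
  B via B→S S: +{d}
  FIRST[S]={a,c,d}  FIRST[A]={c}  FIRST[B]={a,c,d}
round 3: (no change)
  FIRST[S]={a,c,d}  FIRST[A]={c}  FIRST[B]={a,c,d}

FIRST(S) = ["a", "c", "d"]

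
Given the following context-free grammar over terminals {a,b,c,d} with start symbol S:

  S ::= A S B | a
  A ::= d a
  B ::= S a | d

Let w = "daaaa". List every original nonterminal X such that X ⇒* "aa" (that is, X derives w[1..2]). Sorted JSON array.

Convert to CNF:
  S -> A X2 | a
  A -> T0 T1
  B -> S T1 | d
  T0 -> d
  T1 -> a
  X2 -> S B

CYK table (by increasing span) (cells [i..j] with 1 ≤ i ≤ j ≤ 2 only):
  T[1,1] 'a' = {S,T1}  orig:{S}
  T[2,2] 'a' = {S,T1}  orig:{S}
  T[1,2] 'aa' = {B}

Original NTs in T[1,2] deriving "aa": ["B"]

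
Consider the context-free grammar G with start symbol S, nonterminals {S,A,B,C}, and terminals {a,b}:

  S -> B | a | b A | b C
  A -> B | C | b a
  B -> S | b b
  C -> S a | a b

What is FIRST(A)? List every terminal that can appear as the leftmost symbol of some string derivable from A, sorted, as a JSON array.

FIRST iteration:
round 1:
  A via A→b a: +{b}
  B via B→b b: +{b}
  C via C→a b: +{a}
  S via S→B: +{b}
  S via S→a: +{a}
  FIRST[S]={a,b}  FIRST[A]={b}  FIRST[B]={b}  FIRST[C]={a}
round 2:
  A via A→C: +{a}
  B via B→S: +{a}
  C via C→S a: +{b}
  FIRST[S]={a,b}  FIRST[A]={a,b}  FIRST[B]={a,b}  FIRST[C]={a,b}
round 3: (no change)
  FIRST[S]={a,b}  FIRST[A]={a,b}  FIRST[B]={a,b}  FIRST[C]={a,b}

FIRST(A) = ["a", "b"]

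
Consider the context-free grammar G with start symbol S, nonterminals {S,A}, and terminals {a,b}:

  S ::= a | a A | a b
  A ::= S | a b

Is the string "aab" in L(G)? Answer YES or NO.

CNF form of G:
  S -> T0 A | T0 T1 | a
  A -> T0 A | T0 T1 | a
  T0 -> a
  T1 -> b

Fill CYK table bottom-up:
  [0..0]={A,S,T0}  "a"  orig:{A,S}
  [1..1]={A,S,T0}  "a"  orig:{A,S}
  [2..2]={T1}  "b"  orig:{}
  [0..1]={A,S}  "aa"
  [1..2]={A,S}  "ab"
  [0..2]={A,S}  "aab"

S ∈ T[0,2] ⇒ YES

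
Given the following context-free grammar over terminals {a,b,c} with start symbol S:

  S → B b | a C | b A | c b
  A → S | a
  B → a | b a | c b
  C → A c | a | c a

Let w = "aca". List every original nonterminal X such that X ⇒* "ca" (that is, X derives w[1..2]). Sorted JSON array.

Convert to CNF:
  S -> B T0 | T0 A | T1 C | T2 T0
  A -> B T0 | T0 A | T1 C | T2 T0 | a
  B -> T0 T1 | T2 T0 | a
  C -> A T2 | T2 T1 | a
  T0 -> b
  T1 -> a
  T2 -> c

CYK table (by increasing span), restricted to cells inside w[1..2]:
  cell(1,1) c: {T2}  orig:{}
  cell(2,2) a: {A,B,C,T1}  orig:{A,B,C}
  cell(1,2) ca: {C}

Original NTs in T[1,2] deriving "ca": ["C"]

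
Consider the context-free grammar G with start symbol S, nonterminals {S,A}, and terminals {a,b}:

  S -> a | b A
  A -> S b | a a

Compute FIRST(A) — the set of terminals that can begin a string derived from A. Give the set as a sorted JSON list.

FIRST iteration:
round 1:
  A via A→a a: +{a}
  S via S→a: +{a}
  S via S→b A: +{b}
  S: {a,b}  A: {a}
round 2:
  A via A→S b: +{b}
  S: {a,b}  A: {a,b}
round 3: (no change)
  S: {a,b}  A: {a,b}

FIRST(A) = ["a", "b"]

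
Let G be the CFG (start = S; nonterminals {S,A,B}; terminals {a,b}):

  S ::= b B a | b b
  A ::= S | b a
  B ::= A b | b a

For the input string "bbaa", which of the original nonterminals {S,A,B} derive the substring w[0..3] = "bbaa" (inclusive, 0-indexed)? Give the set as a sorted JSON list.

Convert to CNF:
  S -> T0 T0 | T0 X3
  A -> T0 T0 | T0 T1 | T0 X2
  B -> A T0 | T0 T1
  T0 -> b
  T1 -> a
  X2 -> B T1
  X3 -> B T1

CYK table (by increasing span) (cells [i..j] with 0 ≤ i ≤ j ≤ 3 only):
  cell(0,0) b: {T0}  orig:{}
  cell(1,1) b: {T0}  orig:{}
  cell(2,2) a: {T1}  orig:{}
  cell(3,3) a: {T1}  orig:{}
  cell(0,1) bb: {A,S}
  cell(1,2) ba: {A,B}
  cell(2,3) aa: ∅
  cell(0,2) bba: ∅
  cell(1,3) baa: {X2,X3}  orig:{}
  cell(0,3) bbaa: {A,S}

Original NTs in T[0,3] deriving "bbaa": ["A", "S"]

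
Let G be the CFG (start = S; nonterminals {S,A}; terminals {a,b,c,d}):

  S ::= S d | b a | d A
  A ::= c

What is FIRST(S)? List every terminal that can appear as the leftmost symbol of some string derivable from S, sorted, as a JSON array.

FIRST iteration:
[1]
  A via A→c: +{c}
  S via S→b a: +{b}
  S via S→d A: +{d}
  S: {b,d}  A: {c}
[2] (stable)
  S: {b,d}  A: {c}

FIRST(S) = ["b", "d"]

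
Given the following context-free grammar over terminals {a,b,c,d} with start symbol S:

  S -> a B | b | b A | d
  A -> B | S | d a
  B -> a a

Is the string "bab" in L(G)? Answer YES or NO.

CNF form of G:
  S -> T0 B | T1 A | b | d
  A -> T0 B | T0 T0 | T1 A | T2 T0 | b | d
  B -> T0 T0
  T0 -> a
  T1 -> b
  T2 -> d

CYK table (by increasing span):
  [0..0]={A,S,T1}  "b"  orig:{A,S}
  [1..1]={T0}  "a"  orig:{}
  [2..2]={A,S,T1}  "b"  orig:{A,S}
  [0..1]=∅  "ba"
  [1..2]=∅  "ab"
  [0..2]=∅  "bab"

S ∉ T[0,2] ⇒ NO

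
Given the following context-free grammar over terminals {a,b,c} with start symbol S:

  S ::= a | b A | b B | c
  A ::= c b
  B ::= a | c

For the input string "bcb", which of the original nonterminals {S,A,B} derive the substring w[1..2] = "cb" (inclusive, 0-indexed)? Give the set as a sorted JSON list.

CNF form of G:
  S -> T1 A | T1 B | a | c
  A -> T0 T1
  B -> a | c
  T0 -> c
  T1 -> b

CYK fill, restricted to cells inside w[1..2]:
  cell(1,1) c: {B,S,T0}  orig:{B,S}
  cell(2,2) b: {T1}  orig:{}
  cell(1,2) cb: {A}

Original NTs in T[1,2] deriving "cb": ["A"]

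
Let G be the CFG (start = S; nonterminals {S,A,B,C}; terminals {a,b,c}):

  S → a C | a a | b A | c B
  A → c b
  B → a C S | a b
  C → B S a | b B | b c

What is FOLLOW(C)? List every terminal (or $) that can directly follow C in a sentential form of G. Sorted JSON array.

FIRST sets, iterate to fixpoint:
pass 1:
  A via A→c b: +{c}
  B via B→a C S: +{a}
  C via C→B S a: +{a}
  C via C→b B: +{b}
  S via S→a C: +{a}
  S via S→b A: +{b}
  S via S→c B: +{c}
  FIRST(S)={a,b,c}  FIRST(A)={c}  FIRST(B)={a}  FIRST(C)={a,b}
pass 2: (stable)
  FIRST(S)={a,b,c}  FIRST(A)={c}  FIRST(B)={a}  FIRST(C)={a,b}

FOLLOW sets:
seed FOLLOW(S) with $
[1]
  B→a C S: FOLLOW(C) ⊇ FIRST(S) = {a,b,c}; new: +{a,b,c}
  C→B S a: FOLLOW(B) ⊇ FIRST(S) = {a,b,c}; new: +{a,b,c}
  C→B S a: FOLLOW(S) ⊇ FIRST(a) = {a}; new: +{a}
  S→a C: FOLLOW(C) ⊇ FOLLOW(S) ⊇ {$,a}; new: +{$}
  S→b A: FOLLOW(A) ⊇ FOLLOW(S) ⊇ {$,a}; new: +{$,a}
  S→c B: FOLLOW(B) ⊇ FOLLOW(S) ⊇ {$,a}; new: +{$}
  FOLLOW(S)={$,a}  FOLLOW(A)={$,a}  FOLLOW(B)={$,a,b,c}  FOLLOW(C)={$,a,b,c}
[2]
  B→a C S: FOLLOW(S) ⊇ FOLLOW(B) ⊇ {$,a,b,c}; new: +{b,c}
  S→b A: FOLLOW(A) ⊇ FOLLOW(S) ⊇ {$,a,b,c}; new: +{b,c}
  FOLLOW(S)={$,a,b,c}  FOLLOW(A)={$,a,b,c}  FOLLOW(B)={$,a,b,c}  FOLLOW(C)={$,a,b,c}
[3] done
  FOLLOW(S)={$,a,b,c}  FOLLOW(A)={$,a,b,c}  FOLLOW(B)={$,a,b,c}  FOLLOW(C)={$,a,b,c}

FOLLOW(C) = ["$", "a", "b", "c"]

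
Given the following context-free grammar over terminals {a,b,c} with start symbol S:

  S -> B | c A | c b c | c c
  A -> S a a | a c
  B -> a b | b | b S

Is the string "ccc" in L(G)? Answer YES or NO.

Convert to CNF:
  S -> T0 T2 | T1 A | T1 T1 | T1 X4 | T2 S | b
  A -> S X3 | T0 T1
  B -> T0 T2 | T2 S | b
  T0 -> a
  T1 -> c
  T2 -> b
  X3 -> T0 T0
  X4 -> T2 T1

CYK table (by increasing span):
  T[0,0] 'c' = {T1}  orig:{}
  T[1,1] 'c' = {T1}  orig:{}
  T[2,2] 'c' = {T1}  orig:{}
  T[0,1] 'cc' = {S}
  T[1,2] 'cc' = {S}
  T[0,2] 'ccc' = ∅

S ∉ T[0,2] ⇒ NO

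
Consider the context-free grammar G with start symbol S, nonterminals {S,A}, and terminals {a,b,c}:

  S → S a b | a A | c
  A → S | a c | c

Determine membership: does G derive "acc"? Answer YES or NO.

Convert to CNF:
  S -> S X4 | T0 A | c
  A -> S X3 | T0 A | T0 T2 | c
  T0 -> a
  T1 -> b
  T2 -> c
  X3 -> T0 T1
  X4 -> T0 T1

Fill CYK table bottom-up:
  T[0,0] 'a' = {T0}  orig:{}
  T[1,1] 'c' = {A,S,T2}  orig:{A,S}
  T[2,2] 'c' = {A,S,T2}  orig:{A,S}
  T[0,1] 'ac' = {A,S}
  T[1,2] 'cc' = ∅
  T[0,2] 'acc' = ∅

S ∉ T[0,2] ⇒ NO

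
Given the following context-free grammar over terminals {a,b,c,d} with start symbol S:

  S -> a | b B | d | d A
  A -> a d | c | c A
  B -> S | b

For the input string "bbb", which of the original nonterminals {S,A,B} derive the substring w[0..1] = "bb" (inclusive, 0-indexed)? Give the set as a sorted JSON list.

CNF form of G:
  S -> T1 A | T3 B | a | d
  A -> T0 T1 | T2 A | c
  B -> T1 A | T3 B | a | b | d
  T0 -> a
  T1 -> d
  T2 -> c
  T3 -> b

Fill CYK table bottom-up (cells [i..j] with 0 ≤ i ≤ j ≤ 1 only):
  [0..0]={B,T3}  "b"  orig:{B}
  [1..1]={B,T3}  "b"  orig:{B}
  [0..1]={B,S}  "bb"

Original NTs in T[0,1] deriving "bb": ["B", "S"]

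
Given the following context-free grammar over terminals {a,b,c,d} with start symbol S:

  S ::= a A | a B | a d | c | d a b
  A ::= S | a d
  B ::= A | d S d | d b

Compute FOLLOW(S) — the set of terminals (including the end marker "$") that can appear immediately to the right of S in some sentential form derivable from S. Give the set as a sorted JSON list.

FIRST iteration:
pass 1:
  A via A→a d: +{a}
  B via B→A: +{a}
  B via B→d S d: +{d}
  S via S→a A: +{a}
  S via S→c: +{c}
  S via S→d a b: +{d}
  FIRST(S)={a,c,d}  FIRST(A)={a}  FIRST(B)={a,d}
pass 2:
  A via A→S: +{c,d}
  B via B→A: +{c}
  FIRST(S)={a,c,d}  FIRST(A)={a,c,d}  FIRST(B)={a,c,d}
pass 3: done
  FIRST(S)={a,c,d}  FIRST(A)={a,c,d}  FIRST(B)={a,c,d}

FOLLOW iteration:
FOLLOW(S) := {$}
pass 1:
  B→d S d: FOLLOW(S) ⊇ FIRST(d) = {d}; new: +{d}
  S→a A: FOLLOW(A) ⊇ FOLLOW(S) ⊇ {$,d}; new: +{$,d}
  S→a B: FOLLOW(B) ⊇ FOLLOW(S) ⊇ {$,d}; new: +{$,d}
  S: {$,d}  A: {$,d}  B: {$,d}
pass 2: (stable)
  S: {$,d}  A: {$,d}  B: {$,d}

FOLLOW(S) = ["$", "d"]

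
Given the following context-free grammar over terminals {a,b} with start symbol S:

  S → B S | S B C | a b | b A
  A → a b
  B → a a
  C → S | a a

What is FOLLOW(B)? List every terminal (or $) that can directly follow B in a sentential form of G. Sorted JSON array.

Compute FIRST by fixpoint:
iter 1:
  A via A→a b: +{a}
  B via B→a a: +{a}
  C via C→a a: +{a}
  S via S→B S: +{a}
  S via S→b A: +{b}
  FIRST(S)={a,b}  FIRST(A)={a}  FIRST(B)={a}  FIRST(C)={a}
iter 2:
  C via C→S: +{b}
  FIRST(S)={a,b}  FIRST(A)={a}  FIRST(B)={a}  FIRST(C)={a,b}
iter 3: done
  FIRST(S)={a,b}  FIRST(A)={a}  FIRST(B)={a}  FIRST(C)={a,b}

FOLLOW sets:
seed FOLLOW(S) with $
iter 1:
  S→B S: FOLLOW(B) ⊇ FIRST(S) = {a,b}; new: +{a,b}
  S→S B C: FOLLOW(S) ⊇ FIRST(B) = {a}; new: +{a}
  S→S B C: FOLLOW(C) ⊇ FOLLOW(S) ⊇ {$,a}; new: +{$,a}
  S→b A: FOLLOW(A) ⊇ FOLLOW(S) ⊇ {$,a}; new: +{$,a}
  FOLLOW[S]={$,a}  FOLLOW[A]={$,a}  FOLLOW[B]={a,b}  FOLLOW[C]={$,a}
iter 2: — fixpoint
  FOLLOW[S]={$,a}  FOLLOW[A]={$,a}  FOLLOW[B]={a,b}  FOLLOW[C]={$,a}

FOLLOW(B) = ["a", "b"]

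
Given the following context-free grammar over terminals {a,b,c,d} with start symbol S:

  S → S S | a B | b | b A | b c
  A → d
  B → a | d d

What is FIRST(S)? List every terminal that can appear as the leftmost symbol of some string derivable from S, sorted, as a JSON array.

FIRST sets, iterate to fixpoint:
round 1:
  A via A→d: +{d}
  B via B→a: +{a}
  B via B→d d: +{d}
  S via S→a B: +{a}
  S via S→b: +{b}
  S: {a,b}  A: {d}  B: {a,d}
round 2: done
  S: {a,b}  A: {d}  B: {a,d}

FIRST(S) = ["a", "b"]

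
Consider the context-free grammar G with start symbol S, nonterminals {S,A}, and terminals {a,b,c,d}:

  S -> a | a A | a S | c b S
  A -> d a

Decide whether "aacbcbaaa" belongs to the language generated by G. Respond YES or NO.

Convert to CNF:
  S -> T1 A | T1 S | T2 X4 | a
  A -> T0 T1
  T0 -> d
  T1 -> a
  T2 -> c
  T3 -> b
  X4 -> T3 S

CYK table (by increasing span):
  T[0,0] 'a' = {S,T1}  orig:{S}
  T[1,1] 'a' = {S,T1}  orig:{S}
  T[2,2] 'c' = {T2}  orig:{}
  T[3,3] 'b' = {T3}  orig:{}
  T[4,4] 'c' = {T2}  orig:{}
  T[5,5] 'b' = {T3}  orig:{}
  T[6,6] 'a' = {S,T1}  orig:{S}
  T[7,7] 'a' = {S,T1}  orig:{S}
  T[8,8] 'a' = {S,T1}  orig:{S}
  T[0,1] 'aa' = {S}
  T[1,2] 'ac' = ∅
  T[2,3] 'cb' = ∅
  T[3,4] 'bc' = ∅
  T[4,5] 'cb' = ∅
  T[5,6] 'ba' = {X4}  orig:{}
  T[6,7] 'aa' = {S}
  T[7,8] 'aa' = {S}
  T[0,2] 'aac' = ∅
  T[1,3] 'acb' = ∅
  T[2,4] 'cbc' = ∅
  T[3,5] 'bcb' = ∅
  T[4,6] 'cba' = {S}
  T[5,7] 'baa' = {X4}  orig:{}
  T[6,8] 'aaa' = {S}
  T[0,3] 'aacb' = ∅
  T[1,4] 'acbc' = ∅
  T[2,5] 'cbcb' = ∅
  T[3,6] 'bcba' = {X4}  orig:{}
  T[4,7] 'cbaa' = {S}
  T[5,8] 'baaa' = {X4}  orig:{}
  T[0,4] 'aacbc' = ∅
  T[1,5] 'acbcb' = ∅
  T[2,6] 'cbcba' = {S}
  T[3,7] 'bcbaa' = {X4}  orig:{}
  T[4,8] 'cbaaa' = {S}
  T[0,5] 'aacbcb' = ∅
  T[1,6] 'acbcba' = {S}
  T[2,7] 'cbcbaa' = {S}
  T[3,8] 'bcbaaa' = {X4}  orig:{}
  T[0,6] 'aacbcba' = {S}
  T[1,7] 'acbcbaa' = {S}
  T[2,8] 'cbcbaaa' = {S}
  T[0,7] 'aacbcbaa' = {S}
  T[1,8] 'acbcbaaa' = {S}
  T[0,8] 'aacbcbaaa' = {S}

S ∈ T[0,8] ⇒ YES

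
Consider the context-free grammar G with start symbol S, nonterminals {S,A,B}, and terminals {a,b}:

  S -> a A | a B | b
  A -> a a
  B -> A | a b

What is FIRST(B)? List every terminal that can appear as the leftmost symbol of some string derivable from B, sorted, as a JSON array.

Compute FIRST by fixpoint:
[1]
  A via A→a a: +{a}
  B via B→A: +{a}
  S via S→a A: +{a}
  S via S→b: +{b}
  S: {a,b}  A: {a}  B: {a}
[2] done
  S: {a,b}  A: {a}  B: {a}

FIRST(B) = ["a"]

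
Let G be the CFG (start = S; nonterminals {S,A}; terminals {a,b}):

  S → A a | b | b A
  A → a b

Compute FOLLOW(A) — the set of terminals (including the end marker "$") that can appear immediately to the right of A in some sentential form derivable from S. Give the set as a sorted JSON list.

Compute FIRST by fixpoint:
iter 1:
  A via A→a b: +{a}
  S via S→A a: +{a}
  S via S→b: +{b}
  FIRST(S)={a,b}  FIRST(A)={a}
iter 2: done
  FIRST(S)={a,b}  FIRST(A)={a}

FOLLOW sets:
FOLLOW(S) := {$}
pass 1:
  S→A a: FOLLOW(A) ⊇ FIRST(a) = {a}; new: +{a}
  S→b A: FOLLOW(A) ⊇ FOLLOW(S) ⊇ {$}; new: +{$}
  S: {$}  A: {$,a}
pass 2: — fixpoint
  S: {$}  A: {$,a}

FOLLOW(A) = ["$", "a"]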